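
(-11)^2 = 121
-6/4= -3/2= -1.50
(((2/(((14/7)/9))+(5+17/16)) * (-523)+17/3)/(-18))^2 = 142775912449/746496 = 191261.46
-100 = -100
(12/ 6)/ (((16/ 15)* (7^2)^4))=15/ 46118408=0.00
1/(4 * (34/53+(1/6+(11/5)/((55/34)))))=3975/34474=0.12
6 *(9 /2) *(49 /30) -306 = -2619 /10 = -261.90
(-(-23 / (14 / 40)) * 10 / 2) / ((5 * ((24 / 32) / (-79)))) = -145360 / 21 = -6921.90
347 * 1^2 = 347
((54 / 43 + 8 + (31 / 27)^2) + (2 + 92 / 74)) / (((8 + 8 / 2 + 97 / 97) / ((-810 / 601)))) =-1.43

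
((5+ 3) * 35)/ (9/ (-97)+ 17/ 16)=12416/ 43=288.74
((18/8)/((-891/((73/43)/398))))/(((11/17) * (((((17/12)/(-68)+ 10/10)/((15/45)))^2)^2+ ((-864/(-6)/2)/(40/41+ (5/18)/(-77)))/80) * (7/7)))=-2807670169600/12714303582298182051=-0.00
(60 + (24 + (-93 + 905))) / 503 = 896 / 503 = 1.78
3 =3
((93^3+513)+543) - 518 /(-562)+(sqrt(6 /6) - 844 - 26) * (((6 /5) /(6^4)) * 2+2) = 803674.31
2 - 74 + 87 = 15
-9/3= -3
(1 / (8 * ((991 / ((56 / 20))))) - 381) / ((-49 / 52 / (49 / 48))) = 98168369 / 237840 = 412.75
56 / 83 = 0.67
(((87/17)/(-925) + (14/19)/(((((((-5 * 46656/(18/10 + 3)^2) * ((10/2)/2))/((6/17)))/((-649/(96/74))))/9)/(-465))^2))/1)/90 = 143519914494931/20570658750000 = 6.98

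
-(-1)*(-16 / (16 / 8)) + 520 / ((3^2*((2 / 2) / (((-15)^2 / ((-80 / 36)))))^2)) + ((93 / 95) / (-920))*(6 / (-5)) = 129418533529 / 218500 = 592304.50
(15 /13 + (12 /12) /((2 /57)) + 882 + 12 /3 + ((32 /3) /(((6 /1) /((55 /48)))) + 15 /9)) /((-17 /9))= -645389 /1326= -486.72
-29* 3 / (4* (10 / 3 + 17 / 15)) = -1305 / 268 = -4.87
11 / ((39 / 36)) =132 / 13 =10.15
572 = 572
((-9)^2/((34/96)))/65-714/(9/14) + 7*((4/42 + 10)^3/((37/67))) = 645528368348/54090855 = 11934.15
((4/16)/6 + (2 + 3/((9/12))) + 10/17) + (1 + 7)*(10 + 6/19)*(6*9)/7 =4986563/7752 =643.26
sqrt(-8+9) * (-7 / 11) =-0.64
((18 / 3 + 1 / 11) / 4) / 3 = 67 / 132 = 0.51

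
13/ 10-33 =-317/ 10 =-31.70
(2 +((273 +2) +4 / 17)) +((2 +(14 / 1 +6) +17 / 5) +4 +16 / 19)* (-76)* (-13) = 2563297 / 85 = 30156.44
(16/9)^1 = 16/9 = 1.78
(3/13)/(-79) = -3/1027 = -0.00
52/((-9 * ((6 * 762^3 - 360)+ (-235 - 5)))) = -13/5973083478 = -0.00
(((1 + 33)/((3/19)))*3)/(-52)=-323/26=-12.42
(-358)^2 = 128164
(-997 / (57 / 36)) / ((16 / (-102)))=152541 / 38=4014.24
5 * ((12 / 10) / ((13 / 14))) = 84 / 13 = 6.46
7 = 7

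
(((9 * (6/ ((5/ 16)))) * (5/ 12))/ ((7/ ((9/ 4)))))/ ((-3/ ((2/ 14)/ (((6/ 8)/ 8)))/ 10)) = -5760/ 49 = -117.55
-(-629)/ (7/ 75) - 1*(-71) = 47672/ 7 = 6810.29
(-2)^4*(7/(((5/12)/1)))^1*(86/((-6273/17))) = -62.65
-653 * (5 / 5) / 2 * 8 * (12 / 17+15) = -697404 / 17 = -41023.76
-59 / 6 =-9.83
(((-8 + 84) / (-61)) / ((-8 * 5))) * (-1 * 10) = -19 / 61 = -0.31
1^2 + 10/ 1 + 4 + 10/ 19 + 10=485/ 19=25.53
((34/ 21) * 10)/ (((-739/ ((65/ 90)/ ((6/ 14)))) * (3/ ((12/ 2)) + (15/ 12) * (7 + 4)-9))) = -8840/ 1257039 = -0.01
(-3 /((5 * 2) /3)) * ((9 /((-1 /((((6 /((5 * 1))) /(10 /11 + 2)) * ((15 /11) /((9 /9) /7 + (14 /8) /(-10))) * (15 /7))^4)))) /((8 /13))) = 6663515625 /256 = 26029357.91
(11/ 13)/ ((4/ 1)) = 11/ 52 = 0.21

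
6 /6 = 1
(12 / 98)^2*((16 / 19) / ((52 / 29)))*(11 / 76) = 11484 / 11267893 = 0.00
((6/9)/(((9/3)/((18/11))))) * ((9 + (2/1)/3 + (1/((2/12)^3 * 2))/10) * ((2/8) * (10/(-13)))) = -614/429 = -1.43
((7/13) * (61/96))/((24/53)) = 22631/29952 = 0.76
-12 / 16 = -3 / 4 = -0.75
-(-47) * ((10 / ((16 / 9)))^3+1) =4306939 / 512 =8411.99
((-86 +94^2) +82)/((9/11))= 32384/3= 10794.67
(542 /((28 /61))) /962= 16531 /13468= 1.23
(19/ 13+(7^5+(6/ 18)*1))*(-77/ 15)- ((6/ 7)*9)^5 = -1116975301517/ 9832095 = -113605.02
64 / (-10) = -32 / 5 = -6.40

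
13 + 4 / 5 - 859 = -4226 / 5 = -845.20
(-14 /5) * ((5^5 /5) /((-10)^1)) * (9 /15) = 105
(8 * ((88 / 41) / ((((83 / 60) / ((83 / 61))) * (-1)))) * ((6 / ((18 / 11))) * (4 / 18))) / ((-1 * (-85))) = -61952 / 382653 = -0.16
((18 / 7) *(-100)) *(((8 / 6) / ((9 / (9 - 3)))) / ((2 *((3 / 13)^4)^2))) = -652584576800 / 45927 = -14209170.57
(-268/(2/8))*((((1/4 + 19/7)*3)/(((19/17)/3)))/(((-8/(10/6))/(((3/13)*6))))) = 12762495/1729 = 7381.43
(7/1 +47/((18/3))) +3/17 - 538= -53345/102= -522.99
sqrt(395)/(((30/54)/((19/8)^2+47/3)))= 12273 * sqrt(395)/320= 762.25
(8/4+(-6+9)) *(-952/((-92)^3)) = 595/97336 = 0.01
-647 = -647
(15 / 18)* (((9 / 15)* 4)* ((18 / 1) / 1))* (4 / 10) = 72 / 5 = 14.40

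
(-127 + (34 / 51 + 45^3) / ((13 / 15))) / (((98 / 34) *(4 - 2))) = 892653 / 49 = 18217.41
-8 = -8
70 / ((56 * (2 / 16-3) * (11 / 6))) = -60 / 253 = -0.24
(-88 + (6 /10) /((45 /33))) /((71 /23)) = -28.36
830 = 830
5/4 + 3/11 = 67/44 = 1.52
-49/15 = -3.27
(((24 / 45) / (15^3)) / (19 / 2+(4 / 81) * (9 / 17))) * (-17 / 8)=-578 / 16396875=-0.00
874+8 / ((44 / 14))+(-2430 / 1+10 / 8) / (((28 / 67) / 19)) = -109544.84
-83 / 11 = -7.55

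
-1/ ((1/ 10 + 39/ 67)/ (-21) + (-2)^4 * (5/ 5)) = -14070/ 224663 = -0.06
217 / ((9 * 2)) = 217 / 18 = 12.06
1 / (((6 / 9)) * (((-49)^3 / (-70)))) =15 / 16807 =0.00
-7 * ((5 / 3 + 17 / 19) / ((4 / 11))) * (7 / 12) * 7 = -275429 / 1368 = -201.34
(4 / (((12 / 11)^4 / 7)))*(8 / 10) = 102487 / 6480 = 15.82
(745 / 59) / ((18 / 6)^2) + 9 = 5524 / 531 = 10.40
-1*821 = -821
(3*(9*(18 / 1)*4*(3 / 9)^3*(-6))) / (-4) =108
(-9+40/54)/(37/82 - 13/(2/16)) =0.08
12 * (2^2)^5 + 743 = 13031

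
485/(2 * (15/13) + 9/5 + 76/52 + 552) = 31525/36242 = 0.87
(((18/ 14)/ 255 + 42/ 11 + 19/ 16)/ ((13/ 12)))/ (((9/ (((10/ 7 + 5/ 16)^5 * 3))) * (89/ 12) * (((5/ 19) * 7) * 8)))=25947448126894125/ 114976158323310592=0.23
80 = 80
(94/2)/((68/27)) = 1269/68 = 18.66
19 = 19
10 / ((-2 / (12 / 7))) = -60 / 7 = -8.57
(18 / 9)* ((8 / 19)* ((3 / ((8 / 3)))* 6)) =5.68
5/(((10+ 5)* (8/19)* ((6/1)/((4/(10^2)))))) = 19/3600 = 0.01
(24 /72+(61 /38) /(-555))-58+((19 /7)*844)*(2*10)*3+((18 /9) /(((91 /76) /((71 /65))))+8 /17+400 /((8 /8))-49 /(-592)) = 155853306444041 /1131042640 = 137796.14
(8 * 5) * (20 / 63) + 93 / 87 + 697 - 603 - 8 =182275 / 1827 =99.77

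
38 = 38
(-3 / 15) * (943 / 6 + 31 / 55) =-52051 / 1650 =-31.55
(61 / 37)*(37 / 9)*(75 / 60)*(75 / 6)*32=30500 / 9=3388.89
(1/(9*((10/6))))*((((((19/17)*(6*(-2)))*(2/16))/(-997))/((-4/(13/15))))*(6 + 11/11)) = -0.00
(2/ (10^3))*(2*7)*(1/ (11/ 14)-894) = -6874/ 275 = -25.00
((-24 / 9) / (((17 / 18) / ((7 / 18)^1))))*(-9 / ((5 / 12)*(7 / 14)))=4032 / 85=47.44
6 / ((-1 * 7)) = -0.86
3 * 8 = 24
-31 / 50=-0.62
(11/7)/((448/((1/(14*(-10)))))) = -0.00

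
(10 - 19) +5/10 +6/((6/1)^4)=-1835/216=-8.50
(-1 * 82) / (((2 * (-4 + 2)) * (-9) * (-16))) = 41 / 288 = 0.14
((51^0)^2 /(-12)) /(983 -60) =-0.00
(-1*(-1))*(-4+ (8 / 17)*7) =-12 / 17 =-0.71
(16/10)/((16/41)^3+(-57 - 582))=-551368/220182115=-0.00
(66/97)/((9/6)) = 44/97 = 0.45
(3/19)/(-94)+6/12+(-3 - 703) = -705.50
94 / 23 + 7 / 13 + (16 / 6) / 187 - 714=-709.36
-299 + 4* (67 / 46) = -6743 / 23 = -293.17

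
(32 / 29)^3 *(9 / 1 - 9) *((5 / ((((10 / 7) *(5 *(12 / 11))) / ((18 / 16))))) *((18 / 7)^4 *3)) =0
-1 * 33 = -33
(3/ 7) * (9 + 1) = 30/ 7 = 4.29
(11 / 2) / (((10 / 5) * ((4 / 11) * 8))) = 121 / 128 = 0.95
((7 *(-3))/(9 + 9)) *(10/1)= -35/3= -11.67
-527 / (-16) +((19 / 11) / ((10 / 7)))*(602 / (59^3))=5953550843 / 180733520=32.94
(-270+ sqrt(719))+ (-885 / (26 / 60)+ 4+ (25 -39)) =-2295.49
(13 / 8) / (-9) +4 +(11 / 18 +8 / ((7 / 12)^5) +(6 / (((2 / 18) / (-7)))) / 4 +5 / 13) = 452390401 / 15731352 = 28.76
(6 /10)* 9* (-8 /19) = -216 /95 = -2.27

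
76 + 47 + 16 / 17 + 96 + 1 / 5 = 18712 / 85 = 220.14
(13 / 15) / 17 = 0.05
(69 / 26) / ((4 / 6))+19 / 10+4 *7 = 8809 / 260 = 33.88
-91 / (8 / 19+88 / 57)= -741 / 16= -46.31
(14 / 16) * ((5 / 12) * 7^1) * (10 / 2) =1225 / 96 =12.76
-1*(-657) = 657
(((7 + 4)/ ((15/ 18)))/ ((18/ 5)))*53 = 583/ 3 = 194.33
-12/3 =-4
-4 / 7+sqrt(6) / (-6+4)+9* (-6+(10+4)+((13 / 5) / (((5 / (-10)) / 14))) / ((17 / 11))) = -209752 / 595- sqrt(6) / 2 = -353.75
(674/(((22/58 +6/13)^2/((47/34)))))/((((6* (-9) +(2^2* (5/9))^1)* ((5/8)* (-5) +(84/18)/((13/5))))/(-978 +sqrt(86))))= -3091123962460872/165185325535 +3160658448324* sqrt(86)/165185325535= -18535.62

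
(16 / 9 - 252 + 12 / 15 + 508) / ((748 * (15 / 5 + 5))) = 2909 / 67320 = 0.04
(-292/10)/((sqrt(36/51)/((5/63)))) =-73*sqrt(51)/189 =-2.76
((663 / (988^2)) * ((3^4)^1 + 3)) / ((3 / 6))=1071 / 9386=0.11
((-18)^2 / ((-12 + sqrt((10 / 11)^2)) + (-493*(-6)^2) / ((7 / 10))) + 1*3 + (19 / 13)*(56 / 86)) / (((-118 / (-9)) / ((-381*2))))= -228.93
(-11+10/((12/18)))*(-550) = -2200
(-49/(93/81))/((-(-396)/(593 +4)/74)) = -3247083/682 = -4761.12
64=64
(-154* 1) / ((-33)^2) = -14 / 99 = -0.14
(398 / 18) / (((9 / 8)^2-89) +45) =-12736 / 24615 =-0.52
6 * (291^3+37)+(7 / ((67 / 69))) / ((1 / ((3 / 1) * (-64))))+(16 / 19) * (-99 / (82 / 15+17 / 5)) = 25032649629840 / 169309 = 147851854.48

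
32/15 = 2.13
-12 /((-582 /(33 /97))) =66 /9409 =0.01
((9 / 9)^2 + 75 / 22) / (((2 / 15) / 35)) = 50925 / 44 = 1157.39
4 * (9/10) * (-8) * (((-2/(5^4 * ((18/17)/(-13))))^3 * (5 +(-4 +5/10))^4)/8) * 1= -10793861/9765625000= -0.00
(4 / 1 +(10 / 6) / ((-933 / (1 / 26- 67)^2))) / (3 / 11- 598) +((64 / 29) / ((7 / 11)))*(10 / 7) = 87701226686579 / 17678256441300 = 4.96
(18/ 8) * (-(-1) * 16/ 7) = 36/ 7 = 5.14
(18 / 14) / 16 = 0.08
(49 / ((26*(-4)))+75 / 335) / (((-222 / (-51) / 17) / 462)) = -115025757 / 257816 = -446.15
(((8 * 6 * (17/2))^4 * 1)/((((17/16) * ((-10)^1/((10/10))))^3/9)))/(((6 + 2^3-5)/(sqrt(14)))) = -2887778304 * sqrt(14)/125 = -86440616.18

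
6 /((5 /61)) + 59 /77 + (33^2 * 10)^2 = 45657986977 /385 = 118592173.97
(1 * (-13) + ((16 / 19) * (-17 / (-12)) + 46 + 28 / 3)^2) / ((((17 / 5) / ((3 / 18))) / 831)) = 1591064455 / 12274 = 129628.85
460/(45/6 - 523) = -920/1031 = -0.89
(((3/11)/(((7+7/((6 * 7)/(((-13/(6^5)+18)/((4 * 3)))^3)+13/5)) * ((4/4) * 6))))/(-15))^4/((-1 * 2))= -2895783288346173069544436022041448070235811463859916620689003688401/213310942357538588512333796741998279744174473840198021652489129479603451801920000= -0.00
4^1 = 4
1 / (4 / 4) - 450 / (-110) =5.09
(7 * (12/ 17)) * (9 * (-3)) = -2268/ 17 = -133.41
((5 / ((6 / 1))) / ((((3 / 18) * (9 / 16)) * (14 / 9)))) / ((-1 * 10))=-0.57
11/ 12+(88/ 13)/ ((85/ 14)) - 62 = -795181/ 13260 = -59.97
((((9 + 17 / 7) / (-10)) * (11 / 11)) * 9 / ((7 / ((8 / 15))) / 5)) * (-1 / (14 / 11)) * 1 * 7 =1056 / 49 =21.55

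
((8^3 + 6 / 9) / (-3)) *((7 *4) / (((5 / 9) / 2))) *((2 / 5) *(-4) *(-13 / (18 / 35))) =-31350592 / 45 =-696679.82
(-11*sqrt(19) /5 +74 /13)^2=525431 /4225 - 1628*sqrt(19) /65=15.19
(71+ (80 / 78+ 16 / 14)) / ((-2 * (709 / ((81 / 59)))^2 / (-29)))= 1266874425 / 318469526102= 0.00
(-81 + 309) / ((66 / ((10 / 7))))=380 / 77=4.94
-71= -71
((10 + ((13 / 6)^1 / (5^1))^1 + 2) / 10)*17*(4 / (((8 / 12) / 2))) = 6341 / 25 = 253.64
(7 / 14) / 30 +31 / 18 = 1.74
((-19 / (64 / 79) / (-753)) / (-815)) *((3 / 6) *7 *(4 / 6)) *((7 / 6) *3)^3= -0.00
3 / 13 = 0.23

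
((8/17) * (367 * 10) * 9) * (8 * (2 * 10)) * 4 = 169113600/17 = 9947858.82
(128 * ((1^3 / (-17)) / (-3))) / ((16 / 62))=496 / 51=9.73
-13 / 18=-0.72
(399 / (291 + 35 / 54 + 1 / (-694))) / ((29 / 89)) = 332702559 / 79240702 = 4.20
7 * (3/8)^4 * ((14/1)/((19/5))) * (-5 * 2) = -99225/19456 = -5.10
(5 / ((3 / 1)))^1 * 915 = 1525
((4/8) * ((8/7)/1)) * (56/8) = 4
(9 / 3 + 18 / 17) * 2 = 138 / 17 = 8.12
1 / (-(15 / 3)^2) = -1 / 25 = -0.04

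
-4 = -4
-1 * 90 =-90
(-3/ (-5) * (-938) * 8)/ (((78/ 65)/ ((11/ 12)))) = -10318/ 3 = -3439.33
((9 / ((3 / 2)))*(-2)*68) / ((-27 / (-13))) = -3536 / 9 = -392.89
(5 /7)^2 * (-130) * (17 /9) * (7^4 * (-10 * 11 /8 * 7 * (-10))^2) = -5016026640625 /18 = -278668146701.39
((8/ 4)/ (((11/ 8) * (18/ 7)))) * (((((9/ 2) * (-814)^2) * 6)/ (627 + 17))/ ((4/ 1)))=90354/ 23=3928.43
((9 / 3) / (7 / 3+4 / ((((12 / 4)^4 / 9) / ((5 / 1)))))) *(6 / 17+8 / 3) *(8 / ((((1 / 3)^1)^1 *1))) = 33264 / 697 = 47.72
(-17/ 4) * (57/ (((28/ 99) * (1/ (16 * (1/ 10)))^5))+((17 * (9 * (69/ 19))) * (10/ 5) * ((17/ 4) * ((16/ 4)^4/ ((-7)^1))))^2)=-7008705435184920576/ 55278125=-126789854670.09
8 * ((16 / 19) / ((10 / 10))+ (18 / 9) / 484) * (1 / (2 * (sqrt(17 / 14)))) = 7782 * sqrt(238) / 39083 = 3.07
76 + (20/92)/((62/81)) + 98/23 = 114857/1426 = 80.54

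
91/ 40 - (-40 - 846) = 35531/ 40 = 888.28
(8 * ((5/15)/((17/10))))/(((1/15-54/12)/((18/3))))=-4800/2261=-2.12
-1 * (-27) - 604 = -577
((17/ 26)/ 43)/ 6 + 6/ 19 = 40571/ 127452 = 0.32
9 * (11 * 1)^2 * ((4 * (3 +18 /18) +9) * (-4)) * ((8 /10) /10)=-8712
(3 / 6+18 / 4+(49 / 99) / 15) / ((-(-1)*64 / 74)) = 5.82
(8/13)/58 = 4/377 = 0.01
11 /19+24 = 467 /19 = 24.58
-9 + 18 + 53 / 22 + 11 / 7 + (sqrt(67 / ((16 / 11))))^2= 72741 / 1232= 59.04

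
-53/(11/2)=-106/11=-9.64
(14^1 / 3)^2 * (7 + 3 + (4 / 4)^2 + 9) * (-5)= -19600 / 9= -2177.78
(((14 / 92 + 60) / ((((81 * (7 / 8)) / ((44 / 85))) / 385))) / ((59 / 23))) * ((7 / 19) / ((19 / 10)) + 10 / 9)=22713306880 / 263958507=86.05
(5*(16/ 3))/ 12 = 20/ 9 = 2.22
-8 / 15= -0.53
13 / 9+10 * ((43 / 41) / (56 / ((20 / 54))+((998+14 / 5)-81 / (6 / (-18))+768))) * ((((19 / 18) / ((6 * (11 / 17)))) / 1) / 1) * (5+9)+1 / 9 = 5922523 / 3762693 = 1.57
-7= -7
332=332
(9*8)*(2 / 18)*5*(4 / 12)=40 / 3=13.33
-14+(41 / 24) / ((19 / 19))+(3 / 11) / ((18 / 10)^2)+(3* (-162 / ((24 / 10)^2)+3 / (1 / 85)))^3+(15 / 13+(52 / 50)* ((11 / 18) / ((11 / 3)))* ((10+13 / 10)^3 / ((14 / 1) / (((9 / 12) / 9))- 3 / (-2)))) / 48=1947795951608603693 / 6177600000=315299784.97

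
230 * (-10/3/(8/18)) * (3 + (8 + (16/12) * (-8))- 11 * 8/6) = 24725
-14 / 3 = -4.67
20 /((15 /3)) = 4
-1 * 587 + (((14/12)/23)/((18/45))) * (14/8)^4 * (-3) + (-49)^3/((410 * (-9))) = -24276779231/43453440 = -558.68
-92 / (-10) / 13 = 46 / 65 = 0.71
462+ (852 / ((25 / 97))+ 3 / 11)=1036209 / 275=3768.03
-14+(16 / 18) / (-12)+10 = -110 / 27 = -4.07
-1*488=-488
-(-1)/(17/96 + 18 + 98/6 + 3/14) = 672/23335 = 0.03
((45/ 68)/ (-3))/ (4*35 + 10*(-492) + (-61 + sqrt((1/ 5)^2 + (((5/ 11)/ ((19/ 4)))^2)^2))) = 3276075*sqrt(1912029761)/ 76015862999158305952 + 3463789527375375/ 76015862999158305952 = 0.00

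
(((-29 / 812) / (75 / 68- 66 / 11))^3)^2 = 0.00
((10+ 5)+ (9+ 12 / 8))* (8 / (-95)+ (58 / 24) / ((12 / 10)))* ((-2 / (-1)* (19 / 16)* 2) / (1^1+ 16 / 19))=4263277 / 33600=126.88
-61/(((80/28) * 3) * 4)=-427/240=-1.78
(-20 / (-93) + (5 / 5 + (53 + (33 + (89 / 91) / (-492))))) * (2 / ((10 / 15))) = 121045805 / 462644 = 261.64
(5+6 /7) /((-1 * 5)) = -1.17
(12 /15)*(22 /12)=22 /15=1.47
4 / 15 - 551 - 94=-9671 / 15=-644.73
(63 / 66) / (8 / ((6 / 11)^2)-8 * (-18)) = 0.01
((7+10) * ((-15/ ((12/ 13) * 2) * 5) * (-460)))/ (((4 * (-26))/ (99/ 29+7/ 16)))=-87339625/ 7424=-11764.50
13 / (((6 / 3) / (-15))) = -97.50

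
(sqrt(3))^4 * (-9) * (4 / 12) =-27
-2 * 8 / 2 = -8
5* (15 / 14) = 75 / 14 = 5.36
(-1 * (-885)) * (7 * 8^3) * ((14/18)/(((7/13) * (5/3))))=2748928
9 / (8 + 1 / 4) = 12 / 11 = 1.09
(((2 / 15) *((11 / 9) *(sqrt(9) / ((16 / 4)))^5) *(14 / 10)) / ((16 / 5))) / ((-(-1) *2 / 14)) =4851 / 40960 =0.12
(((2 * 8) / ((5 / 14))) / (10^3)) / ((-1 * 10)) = -14 / 3125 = -0.00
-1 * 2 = -2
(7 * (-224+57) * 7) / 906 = -8183 / 906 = -9.03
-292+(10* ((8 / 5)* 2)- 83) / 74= -21659 / 74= -292.69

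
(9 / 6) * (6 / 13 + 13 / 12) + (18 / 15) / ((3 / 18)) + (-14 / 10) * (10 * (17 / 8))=-10521 / 520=-20.23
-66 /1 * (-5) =330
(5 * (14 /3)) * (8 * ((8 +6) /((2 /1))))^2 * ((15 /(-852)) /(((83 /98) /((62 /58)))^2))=-2532559433600 /1234047237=-2052.24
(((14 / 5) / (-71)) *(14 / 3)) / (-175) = 28 / 26625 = 0.00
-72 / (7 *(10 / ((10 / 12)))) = -6 / 7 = -0.86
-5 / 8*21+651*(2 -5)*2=-31353 / 8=-3919.12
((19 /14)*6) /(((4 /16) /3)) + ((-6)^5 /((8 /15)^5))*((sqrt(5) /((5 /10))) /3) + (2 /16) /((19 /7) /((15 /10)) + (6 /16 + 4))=710823 /7273-61509375*sqrt(5) /512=-268533.41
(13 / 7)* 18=234 / 7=33.43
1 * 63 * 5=315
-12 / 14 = -6 / 7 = -0.86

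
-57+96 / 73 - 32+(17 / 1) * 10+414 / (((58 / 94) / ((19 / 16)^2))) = 278693745 / 270976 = 1028.48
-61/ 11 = -5.55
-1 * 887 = -887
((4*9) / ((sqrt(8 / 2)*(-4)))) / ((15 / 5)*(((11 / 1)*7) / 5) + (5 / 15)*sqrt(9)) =-45 / 472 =-0.10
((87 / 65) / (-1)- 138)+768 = 40863 / 65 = 628.66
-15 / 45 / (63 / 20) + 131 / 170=21359 / 32130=0.66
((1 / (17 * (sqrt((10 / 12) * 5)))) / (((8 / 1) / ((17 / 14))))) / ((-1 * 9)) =-sqrt(6) / 5040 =-0.00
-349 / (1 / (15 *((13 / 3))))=-22685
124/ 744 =1/ 6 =0.17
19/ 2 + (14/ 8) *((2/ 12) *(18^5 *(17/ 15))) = 6246167/ 10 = 624616.70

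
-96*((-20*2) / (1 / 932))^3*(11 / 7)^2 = 601844525432832000 / 49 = 12282541335363918.37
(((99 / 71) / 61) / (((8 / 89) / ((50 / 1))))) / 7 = 220275 / 121268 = 1.82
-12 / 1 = -12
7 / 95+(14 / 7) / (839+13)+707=28615367 / 40470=707.08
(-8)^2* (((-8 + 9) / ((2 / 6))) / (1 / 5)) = 960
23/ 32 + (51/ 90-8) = -3223/ 480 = -6.71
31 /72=0.43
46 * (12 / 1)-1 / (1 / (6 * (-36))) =768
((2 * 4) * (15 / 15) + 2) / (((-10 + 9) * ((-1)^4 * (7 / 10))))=-100 / 7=-14.29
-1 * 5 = -5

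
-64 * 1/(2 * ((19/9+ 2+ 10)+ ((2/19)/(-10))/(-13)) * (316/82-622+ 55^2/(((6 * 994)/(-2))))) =21743074080/5936910802691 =0.00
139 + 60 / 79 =11041 / 79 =139.76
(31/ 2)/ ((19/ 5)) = 155/ 38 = 4.08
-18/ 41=-0.44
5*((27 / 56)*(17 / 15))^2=1.49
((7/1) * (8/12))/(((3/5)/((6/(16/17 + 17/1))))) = 476/183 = 2.60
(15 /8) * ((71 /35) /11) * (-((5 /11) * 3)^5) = -161746875 /99207416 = -1.63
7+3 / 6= 15 / 2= 7.50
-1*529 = -529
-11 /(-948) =11 /948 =0.01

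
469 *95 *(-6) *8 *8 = -17109120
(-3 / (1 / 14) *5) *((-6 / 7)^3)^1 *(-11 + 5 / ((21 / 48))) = 19440 / 343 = 56.68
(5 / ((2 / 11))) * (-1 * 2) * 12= -660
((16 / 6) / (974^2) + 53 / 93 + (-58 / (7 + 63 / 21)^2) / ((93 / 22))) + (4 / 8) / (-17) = 2520254417 / 6249403150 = 0.40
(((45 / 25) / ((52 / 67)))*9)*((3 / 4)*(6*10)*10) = 244215 / 26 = 9392.88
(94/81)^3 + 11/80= 1.70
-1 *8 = -8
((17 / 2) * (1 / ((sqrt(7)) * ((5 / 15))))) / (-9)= -17 * sqrt(7) / 42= -1.07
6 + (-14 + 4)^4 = 10006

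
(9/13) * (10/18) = 5/13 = 0.38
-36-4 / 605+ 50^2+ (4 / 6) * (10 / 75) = 13416928 / 5445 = 2464.08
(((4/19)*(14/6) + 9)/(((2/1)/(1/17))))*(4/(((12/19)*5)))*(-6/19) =-541/4845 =-0.11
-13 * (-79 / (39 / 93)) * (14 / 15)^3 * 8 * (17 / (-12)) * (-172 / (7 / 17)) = 95440155328 / 10125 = 9426188.18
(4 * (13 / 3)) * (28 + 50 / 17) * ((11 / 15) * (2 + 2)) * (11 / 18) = 6619184 / 6885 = 961.39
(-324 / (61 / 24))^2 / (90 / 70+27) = 23514624 / 40931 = 574.49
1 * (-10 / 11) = -10 / 11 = -0.91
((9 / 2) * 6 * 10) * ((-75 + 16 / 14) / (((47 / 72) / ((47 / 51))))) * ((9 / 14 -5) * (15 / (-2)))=-766349100 / 833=-919986.91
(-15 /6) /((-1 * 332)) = 5 /664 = 0.01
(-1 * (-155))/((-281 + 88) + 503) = 1/2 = 0.50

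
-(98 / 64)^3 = -3.59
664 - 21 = 643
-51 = -51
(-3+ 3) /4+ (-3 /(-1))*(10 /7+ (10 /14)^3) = 1845 /343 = 5.38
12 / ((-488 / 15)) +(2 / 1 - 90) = -10781 / 122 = -88.37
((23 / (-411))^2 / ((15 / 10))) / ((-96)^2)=529 / 2335163904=0.00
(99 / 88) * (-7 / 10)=-63 / 80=-0.79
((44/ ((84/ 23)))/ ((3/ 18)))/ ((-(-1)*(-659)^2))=506/ 3039967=0.00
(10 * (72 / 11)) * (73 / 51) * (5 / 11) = 87600 / 2057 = 42.59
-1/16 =-0.06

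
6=6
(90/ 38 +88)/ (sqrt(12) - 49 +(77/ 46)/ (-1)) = -61369014/ 34251737 - 7266344 * sqrt(3)/ 102755211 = -1.91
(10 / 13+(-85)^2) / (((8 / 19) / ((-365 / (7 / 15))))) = -9771588375 / 728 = -13422511.50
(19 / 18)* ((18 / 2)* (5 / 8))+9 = 239 / 16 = 14.94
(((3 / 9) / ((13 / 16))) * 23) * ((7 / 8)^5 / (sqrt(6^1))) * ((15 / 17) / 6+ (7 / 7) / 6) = 386561 * sqrt(6) / 1527552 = 0.62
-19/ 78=-0.24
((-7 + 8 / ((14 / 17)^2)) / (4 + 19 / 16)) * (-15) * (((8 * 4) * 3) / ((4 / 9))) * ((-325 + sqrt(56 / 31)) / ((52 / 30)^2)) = 17131500000 / 52871 - 1370520000 * sqrt(434) / 21307013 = 322684.50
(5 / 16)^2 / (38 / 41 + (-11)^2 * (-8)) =-41 / 406016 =-0.00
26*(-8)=-208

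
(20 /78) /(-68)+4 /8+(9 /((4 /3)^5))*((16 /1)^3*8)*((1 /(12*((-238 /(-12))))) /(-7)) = -1348567 /32487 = -41.51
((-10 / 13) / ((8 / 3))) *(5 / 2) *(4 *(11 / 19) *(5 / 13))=-4125 / 6422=-0.64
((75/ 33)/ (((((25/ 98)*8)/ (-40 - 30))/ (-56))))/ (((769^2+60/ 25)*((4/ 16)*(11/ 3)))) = 2881200/ 357774857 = 0.01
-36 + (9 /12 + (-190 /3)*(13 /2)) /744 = -326339 /8928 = -36.55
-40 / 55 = -8 / 11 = -0.73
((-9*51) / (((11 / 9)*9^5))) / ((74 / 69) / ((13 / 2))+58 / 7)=-35581 / 47278242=-0.00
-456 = -456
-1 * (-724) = 724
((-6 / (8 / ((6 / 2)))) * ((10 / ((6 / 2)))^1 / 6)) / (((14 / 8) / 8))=-40 / 7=-5.71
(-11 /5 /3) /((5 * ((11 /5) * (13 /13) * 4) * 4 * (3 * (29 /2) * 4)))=-1 /41760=-0.00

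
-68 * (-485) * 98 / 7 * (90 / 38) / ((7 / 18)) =53427600 / 19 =2811978.95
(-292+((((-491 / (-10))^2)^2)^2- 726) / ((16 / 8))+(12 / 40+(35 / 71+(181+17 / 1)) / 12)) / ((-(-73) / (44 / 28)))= 7914513524510373443999303 / 21768600000000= 363574760182.57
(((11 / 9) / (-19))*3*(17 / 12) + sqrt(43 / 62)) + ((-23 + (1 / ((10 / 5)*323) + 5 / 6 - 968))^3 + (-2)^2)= -3533085845809826329 / 3639412836 + sqrt(2666) / 62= -970784574.87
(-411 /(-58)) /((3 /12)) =822 /29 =28.34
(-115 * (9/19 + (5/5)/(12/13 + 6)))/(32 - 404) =0.19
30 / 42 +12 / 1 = 89 / 7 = 12.71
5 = 5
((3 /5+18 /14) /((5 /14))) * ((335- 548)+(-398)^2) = 20881212 /25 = 835248.48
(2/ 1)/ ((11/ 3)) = 0.55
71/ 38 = 1.87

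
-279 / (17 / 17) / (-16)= 279 / 16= 17.44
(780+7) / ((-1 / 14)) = -11018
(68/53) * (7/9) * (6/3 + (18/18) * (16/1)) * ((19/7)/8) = 323/53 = 6.09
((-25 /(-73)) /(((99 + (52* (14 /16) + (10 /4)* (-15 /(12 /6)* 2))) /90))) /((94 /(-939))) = -1056375 /367117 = -2.88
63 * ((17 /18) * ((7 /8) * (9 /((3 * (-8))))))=-2499 /128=-19.52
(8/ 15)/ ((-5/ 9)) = -0.96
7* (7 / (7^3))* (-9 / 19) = -9 / 133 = -0.07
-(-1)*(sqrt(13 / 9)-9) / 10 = -9 / 10 + sqrt(13) / 30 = -0.78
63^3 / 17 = 250047 / 17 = 14708.65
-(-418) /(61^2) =418 /3721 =0.11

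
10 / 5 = 2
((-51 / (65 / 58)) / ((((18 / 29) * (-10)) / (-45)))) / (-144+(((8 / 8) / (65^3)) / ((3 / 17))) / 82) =2.29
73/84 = 0.87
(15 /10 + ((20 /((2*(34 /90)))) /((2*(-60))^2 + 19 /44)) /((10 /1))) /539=32318529 /11611701794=0.00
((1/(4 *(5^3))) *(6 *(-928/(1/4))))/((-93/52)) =96512/3875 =24.91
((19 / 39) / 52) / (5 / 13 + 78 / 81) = 171 / 24596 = 0.01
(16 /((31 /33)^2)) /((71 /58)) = 1010592 /68231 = 14.81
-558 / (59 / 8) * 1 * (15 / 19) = -66960 / 1121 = -59.73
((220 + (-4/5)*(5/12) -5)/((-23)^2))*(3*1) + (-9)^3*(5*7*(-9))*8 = 42252868/23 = 1837081.22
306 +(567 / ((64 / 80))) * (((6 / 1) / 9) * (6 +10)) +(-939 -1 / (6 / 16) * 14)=20669 / 3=6889.67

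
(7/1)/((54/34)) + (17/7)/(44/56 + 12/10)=21131/3753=5.63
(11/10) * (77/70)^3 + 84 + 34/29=25124589/290000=86.64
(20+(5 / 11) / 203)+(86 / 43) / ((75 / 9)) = 1130023 / 55825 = 20.24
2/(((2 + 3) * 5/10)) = 4/5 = 0.80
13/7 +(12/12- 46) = -302/7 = -43.14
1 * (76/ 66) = 38/ 33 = 1.15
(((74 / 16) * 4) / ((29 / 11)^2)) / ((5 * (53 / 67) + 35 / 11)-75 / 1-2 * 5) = -3299549 / 96521570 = -0.03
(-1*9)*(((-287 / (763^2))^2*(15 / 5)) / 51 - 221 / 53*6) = 1403256383178705 / 6231991649989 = 225.17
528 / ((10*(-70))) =-132 / 175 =-0.75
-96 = -96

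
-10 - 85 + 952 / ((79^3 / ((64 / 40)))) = -234185909 / 2465195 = -95.00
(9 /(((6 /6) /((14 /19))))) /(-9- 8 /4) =-126 /209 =-0.60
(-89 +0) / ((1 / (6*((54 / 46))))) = -14418 / 23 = -626.87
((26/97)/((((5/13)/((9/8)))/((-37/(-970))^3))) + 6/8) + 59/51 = 172193380748863/90299866620000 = 1.91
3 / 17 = 0.18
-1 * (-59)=59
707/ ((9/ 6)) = 1414/ 3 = 471.33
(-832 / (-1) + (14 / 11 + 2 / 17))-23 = 151543 / 187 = 810.39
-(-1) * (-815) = -815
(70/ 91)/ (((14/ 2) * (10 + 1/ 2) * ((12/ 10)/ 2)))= 100/ 5733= 0.02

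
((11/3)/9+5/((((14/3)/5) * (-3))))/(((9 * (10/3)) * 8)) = -0.01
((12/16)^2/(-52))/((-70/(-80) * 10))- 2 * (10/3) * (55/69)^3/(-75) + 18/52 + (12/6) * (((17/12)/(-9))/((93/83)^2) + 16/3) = 24834817235659/2298275244720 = 10.81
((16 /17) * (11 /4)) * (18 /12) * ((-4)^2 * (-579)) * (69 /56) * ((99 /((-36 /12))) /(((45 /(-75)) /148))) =-42926550480 /119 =-360727314.96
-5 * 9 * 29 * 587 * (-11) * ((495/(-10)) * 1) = -417106057.50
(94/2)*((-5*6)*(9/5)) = -2538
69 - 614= -545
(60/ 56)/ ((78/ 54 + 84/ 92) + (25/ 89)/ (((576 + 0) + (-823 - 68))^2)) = 3481947/ 7661414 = 0.45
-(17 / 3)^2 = -289 / 9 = -32.11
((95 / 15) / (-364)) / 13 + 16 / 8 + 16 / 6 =66229 / 14196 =4.67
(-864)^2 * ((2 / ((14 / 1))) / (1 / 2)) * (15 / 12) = 1866240 / 7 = 266605.71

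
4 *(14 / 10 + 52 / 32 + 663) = 26641 / 10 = 2664.10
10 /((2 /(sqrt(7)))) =5 * sqrt(7) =13.23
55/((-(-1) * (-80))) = -11/16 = -0.69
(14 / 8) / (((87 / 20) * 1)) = 35 / 87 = 0.40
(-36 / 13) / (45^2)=-4 / 2925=-0.00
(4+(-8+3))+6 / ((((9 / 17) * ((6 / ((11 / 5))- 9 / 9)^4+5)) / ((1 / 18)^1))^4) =-196964695241070557669435726975 / 196964699078837945604846185856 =-1.00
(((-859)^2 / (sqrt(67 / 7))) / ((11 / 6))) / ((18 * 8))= 737881 * sqrt(469) / 17688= 903.43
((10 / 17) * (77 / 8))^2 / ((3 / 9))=444675 / 4624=96.17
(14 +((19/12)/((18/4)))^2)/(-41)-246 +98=-17735473/119556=-148.34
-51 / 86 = -0.59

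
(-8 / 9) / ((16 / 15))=-5 / 6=-0.83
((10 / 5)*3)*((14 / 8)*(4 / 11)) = 42 / 11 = 3.82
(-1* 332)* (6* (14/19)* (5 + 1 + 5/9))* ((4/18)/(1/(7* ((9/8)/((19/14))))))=-13437368/1083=-12407.54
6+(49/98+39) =45.50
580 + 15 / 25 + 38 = 3093 / 5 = 618.60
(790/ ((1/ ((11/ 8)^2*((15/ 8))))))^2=513981455625/ 65536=7842734.61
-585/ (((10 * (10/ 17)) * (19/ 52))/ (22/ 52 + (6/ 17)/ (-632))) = -115.00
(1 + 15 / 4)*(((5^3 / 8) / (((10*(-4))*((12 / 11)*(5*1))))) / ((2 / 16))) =-1045 / 384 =-2.72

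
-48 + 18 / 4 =-87 / 2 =-43.50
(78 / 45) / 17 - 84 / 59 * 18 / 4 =-94856 / 15045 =-6.30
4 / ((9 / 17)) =68 / 9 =7.56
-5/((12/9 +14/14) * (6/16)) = -40/7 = -5.71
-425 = -425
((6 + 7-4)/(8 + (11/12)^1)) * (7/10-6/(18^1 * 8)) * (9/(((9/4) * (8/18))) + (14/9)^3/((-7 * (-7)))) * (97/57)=50706071/4940190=10.26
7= 7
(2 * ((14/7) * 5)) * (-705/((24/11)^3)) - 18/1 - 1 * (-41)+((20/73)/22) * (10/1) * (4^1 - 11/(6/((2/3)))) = -411411829/308352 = -1334.23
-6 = -6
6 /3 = 2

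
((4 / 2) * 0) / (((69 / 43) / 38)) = 0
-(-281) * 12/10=1686/5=337.20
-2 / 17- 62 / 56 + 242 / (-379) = -1.86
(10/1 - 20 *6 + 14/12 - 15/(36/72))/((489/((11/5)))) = -9163/14670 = -0.62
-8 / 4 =-2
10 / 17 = 0.59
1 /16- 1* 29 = -463 /16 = -28.94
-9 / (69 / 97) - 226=-5489 / 23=-238.65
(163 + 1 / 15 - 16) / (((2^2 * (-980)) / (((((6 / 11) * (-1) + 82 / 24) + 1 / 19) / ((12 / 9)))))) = -8088299 / 98313600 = -0.08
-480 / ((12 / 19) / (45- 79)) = 25840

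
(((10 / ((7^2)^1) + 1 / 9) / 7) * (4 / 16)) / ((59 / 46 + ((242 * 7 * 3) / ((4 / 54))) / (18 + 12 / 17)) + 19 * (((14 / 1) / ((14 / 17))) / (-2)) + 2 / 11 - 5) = 1863851 / 579946324230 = 0.00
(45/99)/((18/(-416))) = -1040/99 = -10.51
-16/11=-1.45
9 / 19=0.47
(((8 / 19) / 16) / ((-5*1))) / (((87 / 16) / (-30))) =16 / 551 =0.03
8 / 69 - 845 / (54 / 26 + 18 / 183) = -44659 / 115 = -388.34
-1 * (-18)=18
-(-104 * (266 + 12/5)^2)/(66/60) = 34054592/5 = 6810918.40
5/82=0.06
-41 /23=-1.78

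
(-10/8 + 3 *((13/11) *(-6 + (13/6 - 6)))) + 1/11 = -1585/44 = -36.02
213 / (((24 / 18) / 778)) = 248571 / 2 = 124285.50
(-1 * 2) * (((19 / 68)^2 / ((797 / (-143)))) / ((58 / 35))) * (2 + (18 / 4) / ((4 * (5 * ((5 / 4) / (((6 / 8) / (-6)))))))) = 285836551 / 8549960960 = 0.03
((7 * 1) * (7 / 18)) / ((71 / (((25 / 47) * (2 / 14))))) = 175 / 60066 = 0.00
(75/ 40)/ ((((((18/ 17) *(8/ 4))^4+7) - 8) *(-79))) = -0.00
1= 1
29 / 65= 0.45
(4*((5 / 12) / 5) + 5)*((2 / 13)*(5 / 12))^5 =3125 / 541345194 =0.00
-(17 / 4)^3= -4913 / 64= -76.77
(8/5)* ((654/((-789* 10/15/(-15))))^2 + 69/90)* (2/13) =5786893096/67439775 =85.81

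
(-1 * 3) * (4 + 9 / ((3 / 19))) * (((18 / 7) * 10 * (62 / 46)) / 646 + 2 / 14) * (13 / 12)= -8103667 / 208012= -38.96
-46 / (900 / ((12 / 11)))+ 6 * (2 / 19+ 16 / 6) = 259826 / 15675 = 16.58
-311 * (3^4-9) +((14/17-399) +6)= -387331/17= -22784.18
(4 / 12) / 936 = 1 / 2808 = 0.00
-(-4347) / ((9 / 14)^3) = 441784 / 27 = 16362.37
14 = 14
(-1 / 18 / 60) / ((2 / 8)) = -1 / 270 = -0.00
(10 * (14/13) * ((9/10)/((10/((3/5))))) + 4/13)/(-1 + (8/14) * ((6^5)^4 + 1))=2023/4753005972081867825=0.00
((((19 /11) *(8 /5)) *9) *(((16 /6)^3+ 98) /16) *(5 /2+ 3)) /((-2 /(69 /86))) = -401.18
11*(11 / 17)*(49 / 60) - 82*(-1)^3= 89569 / 1020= 87.81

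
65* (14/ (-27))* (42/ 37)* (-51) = 216580/ 111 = 1951.17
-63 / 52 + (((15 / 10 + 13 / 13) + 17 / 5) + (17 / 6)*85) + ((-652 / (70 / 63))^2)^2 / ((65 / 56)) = 49797749030970467 / 487500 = 102149228781.48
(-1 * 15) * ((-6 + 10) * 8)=-480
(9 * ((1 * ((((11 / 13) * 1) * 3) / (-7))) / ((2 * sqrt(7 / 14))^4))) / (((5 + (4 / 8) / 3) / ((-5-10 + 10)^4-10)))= -547965 / 5642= -97.12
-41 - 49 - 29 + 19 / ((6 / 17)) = -391 / 6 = -65.17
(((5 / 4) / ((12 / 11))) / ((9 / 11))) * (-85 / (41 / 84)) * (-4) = 359975 / 369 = 975.54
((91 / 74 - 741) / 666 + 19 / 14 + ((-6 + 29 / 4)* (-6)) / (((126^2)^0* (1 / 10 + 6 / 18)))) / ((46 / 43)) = -3290245577 / 206302824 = -15.95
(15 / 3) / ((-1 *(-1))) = 5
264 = 264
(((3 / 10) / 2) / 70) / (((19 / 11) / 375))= 495 / 1064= 0.47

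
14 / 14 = 1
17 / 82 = 0.21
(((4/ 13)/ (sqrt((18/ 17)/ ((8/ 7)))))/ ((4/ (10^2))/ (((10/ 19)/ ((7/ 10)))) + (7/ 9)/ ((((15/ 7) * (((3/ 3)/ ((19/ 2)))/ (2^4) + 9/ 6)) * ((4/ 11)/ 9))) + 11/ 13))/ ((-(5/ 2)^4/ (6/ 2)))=-351744 * sqrt(119)/ 1072493261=-0.00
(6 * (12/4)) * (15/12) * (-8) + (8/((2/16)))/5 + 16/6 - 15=-2693/15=-179.53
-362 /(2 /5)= -905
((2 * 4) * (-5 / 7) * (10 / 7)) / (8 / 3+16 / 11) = -1650 / 833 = -1.98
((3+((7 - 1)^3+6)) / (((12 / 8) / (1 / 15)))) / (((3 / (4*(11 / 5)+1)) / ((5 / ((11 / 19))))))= 9310 / 33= 282.12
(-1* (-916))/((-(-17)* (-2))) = -458/17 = -26.94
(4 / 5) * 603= 2412 / 5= 482.40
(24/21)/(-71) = -8/497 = -0.02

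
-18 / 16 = -9 / 8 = -1.12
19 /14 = 1.36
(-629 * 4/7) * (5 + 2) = -2516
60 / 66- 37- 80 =-1277 / 11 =-116.09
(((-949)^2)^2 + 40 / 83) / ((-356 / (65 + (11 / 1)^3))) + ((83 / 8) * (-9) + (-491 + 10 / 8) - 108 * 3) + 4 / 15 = -2819354036426674741 / 886440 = -3180535666741.88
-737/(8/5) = -3685/8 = -460.62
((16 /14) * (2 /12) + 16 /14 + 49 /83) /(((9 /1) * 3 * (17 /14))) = 6706 /114291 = 0.06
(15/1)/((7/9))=135/7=19.29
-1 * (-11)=11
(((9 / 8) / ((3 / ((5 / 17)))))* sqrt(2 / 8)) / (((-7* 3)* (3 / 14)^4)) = -1715 / 1377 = -1.25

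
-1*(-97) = 97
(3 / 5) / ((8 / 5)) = 3 / 8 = 0.38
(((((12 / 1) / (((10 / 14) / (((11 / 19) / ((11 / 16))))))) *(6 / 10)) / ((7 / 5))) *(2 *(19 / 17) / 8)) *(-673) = -96912 / 85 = -1140.14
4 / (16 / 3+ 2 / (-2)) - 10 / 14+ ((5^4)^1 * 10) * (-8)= -4549981 / 91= -49999.79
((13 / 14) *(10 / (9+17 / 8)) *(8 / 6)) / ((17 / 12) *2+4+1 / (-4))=8320 / 49217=0.17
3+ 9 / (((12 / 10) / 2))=18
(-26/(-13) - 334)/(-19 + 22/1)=-110.67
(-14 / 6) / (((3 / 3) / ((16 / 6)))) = -56 / 9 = -6.22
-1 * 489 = -489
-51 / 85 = -0.60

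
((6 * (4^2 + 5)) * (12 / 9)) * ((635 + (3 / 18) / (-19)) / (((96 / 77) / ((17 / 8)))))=663300407 / 3648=181825.77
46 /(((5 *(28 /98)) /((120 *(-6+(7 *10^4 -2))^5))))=6490514662528345507303784448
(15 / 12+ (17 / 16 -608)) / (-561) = 881 / 816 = 1.08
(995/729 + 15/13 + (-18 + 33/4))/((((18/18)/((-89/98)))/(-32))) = -97587788/464373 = -210.15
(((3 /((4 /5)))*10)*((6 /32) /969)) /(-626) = -75 /6470336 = -0.00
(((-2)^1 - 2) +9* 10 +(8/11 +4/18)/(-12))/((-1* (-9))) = 51037/5346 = 9.55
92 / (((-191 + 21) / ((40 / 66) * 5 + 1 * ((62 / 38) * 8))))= -463864 / 53295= -8.70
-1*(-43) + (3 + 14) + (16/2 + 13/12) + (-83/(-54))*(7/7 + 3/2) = 1969/27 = 72.93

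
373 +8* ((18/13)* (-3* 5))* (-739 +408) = 719809/13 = 55369.92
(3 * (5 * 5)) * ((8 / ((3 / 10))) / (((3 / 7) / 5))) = 70000 / 3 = 23333.33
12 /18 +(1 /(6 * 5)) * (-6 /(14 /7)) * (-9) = 47 /30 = 1.57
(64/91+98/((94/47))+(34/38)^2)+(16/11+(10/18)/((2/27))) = 42971891/722722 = 59.46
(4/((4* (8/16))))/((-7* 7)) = -2/49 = -0.04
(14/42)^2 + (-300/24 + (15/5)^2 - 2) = -97/18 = -5.39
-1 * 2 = -2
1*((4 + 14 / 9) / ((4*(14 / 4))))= 25 / 63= 0.40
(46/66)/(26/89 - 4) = -2047/10890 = -0.19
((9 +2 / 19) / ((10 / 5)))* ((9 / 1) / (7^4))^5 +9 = 27288955073793519819 / 3032106119309256038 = 9.00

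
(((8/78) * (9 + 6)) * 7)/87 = 140/1131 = 0.12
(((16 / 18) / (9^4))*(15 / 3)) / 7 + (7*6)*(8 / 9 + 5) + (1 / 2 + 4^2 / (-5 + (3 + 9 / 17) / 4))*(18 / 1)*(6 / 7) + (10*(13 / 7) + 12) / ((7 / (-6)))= 2443370288 / 14467005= 168.89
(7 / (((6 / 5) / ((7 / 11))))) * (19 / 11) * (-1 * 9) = -13965 / 242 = -57.71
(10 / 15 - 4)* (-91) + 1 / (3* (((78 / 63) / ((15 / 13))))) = 307895 / 1014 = 303.64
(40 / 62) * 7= 4.52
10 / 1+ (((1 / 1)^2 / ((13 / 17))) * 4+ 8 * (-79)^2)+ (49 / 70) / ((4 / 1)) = 25970571 / 520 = 49943.41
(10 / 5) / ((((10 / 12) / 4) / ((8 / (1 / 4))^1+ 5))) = 1776 / 5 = 355.20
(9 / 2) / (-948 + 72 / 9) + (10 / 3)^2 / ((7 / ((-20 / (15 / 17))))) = -12785701 / 355320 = -35.98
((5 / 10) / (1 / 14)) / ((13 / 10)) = 70 / 13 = 5.38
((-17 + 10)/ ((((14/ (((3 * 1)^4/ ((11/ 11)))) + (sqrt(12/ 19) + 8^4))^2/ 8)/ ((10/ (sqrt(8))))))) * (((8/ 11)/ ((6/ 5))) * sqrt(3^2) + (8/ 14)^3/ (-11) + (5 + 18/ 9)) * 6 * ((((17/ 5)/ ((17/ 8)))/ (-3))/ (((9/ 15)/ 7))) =-92708669024050725 * sqrt(114)/ 657932141491373138879104 + 163983276827603657595 * sqrt(2)/ 59812012862852103534464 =0.00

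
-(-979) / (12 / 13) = 12727 / 12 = 1060.58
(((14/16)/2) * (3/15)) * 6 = 21/40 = 0.52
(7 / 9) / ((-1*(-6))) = 7 / 54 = 0.13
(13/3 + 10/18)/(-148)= -11/333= -0.03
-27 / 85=-0.32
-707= -707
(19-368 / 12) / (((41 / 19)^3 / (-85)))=20405525 / 206763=98.69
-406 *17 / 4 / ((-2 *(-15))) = -3451 / 60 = -57.52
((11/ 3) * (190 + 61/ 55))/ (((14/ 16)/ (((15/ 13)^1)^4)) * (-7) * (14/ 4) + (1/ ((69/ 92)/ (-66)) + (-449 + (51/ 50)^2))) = -567594000/ 443923699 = -1.28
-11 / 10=-1.10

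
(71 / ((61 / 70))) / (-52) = -2485 / 1586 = -1.57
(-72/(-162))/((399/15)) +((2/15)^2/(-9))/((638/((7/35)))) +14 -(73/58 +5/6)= 5122556734/429573375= 11.92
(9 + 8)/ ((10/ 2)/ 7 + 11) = 119/ 82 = 1.45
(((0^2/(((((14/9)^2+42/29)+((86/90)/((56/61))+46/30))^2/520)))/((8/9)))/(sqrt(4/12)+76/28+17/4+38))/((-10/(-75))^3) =0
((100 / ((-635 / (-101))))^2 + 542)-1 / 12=153851687 / 193548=794.90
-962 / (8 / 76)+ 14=-9125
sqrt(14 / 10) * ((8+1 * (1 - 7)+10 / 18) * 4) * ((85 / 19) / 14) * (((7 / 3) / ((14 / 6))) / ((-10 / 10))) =-782 * sqrt(35) / 1197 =-3.86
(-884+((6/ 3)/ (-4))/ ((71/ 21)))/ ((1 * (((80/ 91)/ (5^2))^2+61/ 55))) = -285909598975/ 359049982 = -796.29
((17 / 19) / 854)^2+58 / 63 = 2181490945 / 2369547684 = 0.92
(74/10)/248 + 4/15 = 1103/3720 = 0.30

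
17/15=1.13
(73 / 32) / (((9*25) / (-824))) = -8.35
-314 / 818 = -157 / 409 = -0.38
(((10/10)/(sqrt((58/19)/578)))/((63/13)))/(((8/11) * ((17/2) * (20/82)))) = 5863 * sqrt(551)/73080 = 1.88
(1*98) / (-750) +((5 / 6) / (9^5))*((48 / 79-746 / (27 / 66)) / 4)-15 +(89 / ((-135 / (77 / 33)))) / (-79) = -476021997647 / 31487879250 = -15.12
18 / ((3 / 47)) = 282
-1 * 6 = -6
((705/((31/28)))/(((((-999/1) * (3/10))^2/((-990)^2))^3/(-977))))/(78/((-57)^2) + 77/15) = -20556717825559300000000000000/131162253734680820217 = -156727391.00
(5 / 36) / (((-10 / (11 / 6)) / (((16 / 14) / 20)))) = -11 / 7560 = -0.00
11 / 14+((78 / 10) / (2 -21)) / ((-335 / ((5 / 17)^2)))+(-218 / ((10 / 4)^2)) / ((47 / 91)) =-403951368141 / 6051905650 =-66.75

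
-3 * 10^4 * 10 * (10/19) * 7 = -21000000/19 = -1105263.16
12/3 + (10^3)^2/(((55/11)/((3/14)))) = 300028/7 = 42861.14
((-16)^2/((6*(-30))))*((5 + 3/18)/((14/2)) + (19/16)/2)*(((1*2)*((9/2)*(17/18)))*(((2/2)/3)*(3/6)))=-3043/1134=-2.68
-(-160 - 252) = 412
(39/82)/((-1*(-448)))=39/36736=0.00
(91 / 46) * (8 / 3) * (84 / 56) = 182 / 23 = 7.91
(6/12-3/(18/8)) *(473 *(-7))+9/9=16561/6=2760.17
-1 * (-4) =4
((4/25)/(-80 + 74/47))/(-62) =47/1428325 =0.00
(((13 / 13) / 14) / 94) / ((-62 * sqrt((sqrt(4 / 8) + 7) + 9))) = -sqrt(2) / (81592 * sqrt(sqrt(2) + 32)) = -0.00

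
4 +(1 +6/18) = 16/3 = 5.33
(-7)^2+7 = 56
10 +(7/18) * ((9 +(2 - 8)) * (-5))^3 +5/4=-5205/4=-1301.25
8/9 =0.89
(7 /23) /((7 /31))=31 /23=1.35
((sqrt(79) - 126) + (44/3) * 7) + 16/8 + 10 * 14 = sqrt(79) + 356/3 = 127.55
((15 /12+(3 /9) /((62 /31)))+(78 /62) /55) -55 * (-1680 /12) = 157571453 /20460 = 7701.44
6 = 6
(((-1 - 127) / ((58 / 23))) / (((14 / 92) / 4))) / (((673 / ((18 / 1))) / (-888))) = 4329234432 / 136619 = 31688.38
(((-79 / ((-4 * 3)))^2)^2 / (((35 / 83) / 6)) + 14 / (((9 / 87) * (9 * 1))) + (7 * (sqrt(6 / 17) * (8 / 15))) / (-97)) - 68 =1075483441 / 40320 - 56 * sqrt(102) / 24735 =26673.67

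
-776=-776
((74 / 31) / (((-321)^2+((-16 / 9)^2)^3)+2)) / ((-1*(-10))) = 19663317 / 8490598087745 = 0.00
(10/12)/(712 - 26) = 5/4116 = 0.00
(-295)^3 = -25672375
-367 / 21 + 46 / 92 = -713 / 42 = -16.98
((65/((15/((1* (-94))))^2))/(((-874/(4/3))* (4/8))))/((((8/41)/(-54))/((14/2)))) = 32967116/2185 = 15087.92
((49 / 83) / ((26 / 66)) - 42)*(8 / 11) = -349608 / 11869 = -29.46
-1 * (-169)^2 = -28561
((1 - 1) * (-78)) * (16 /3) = 0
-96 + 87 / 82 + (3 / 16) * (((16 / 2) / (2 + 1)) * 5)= -3790 / 41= -92.44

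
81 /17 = 4.76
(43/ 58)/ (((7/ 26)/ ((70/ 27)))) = 7.14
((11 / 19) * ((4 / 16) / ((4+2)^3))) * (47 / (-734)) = -517 / 12049344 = -0.00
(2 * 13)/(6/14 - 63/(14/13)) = -364/813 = -0.45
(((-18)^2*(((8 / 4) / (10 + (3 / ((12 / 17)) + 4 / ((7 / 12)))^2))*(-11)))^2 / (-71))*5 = -156148390379520 / 776243193191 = -201.16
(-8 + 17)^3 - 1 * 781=-52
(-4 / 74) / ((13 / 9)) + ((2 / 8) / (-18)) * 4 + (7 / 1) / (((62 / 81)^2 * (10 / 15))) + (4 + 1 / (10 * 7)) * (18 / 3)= 48823763251 / 1164847320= 41.91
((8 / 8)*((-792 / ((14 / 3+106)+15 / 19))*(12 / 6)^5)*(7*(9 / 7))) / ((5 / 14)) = -182020608 / 31765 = -5730.23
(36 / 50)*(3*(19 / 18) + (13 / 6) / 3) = 14 / 5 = 2.80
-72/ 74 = -36/ 37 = -0.97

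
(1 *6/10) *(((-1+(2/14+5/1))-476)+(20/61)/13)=-7857417/27755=-283.10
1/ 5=0.20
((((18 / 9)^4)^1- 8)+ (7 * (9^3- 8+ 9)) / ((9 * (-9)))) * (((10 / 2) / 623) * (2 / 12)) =-11155 / 151389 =-0.07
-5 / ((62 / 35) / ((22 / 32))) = -1925 / 992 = -1.94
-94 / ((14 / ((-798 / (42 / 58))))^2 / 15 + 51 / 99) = -182.47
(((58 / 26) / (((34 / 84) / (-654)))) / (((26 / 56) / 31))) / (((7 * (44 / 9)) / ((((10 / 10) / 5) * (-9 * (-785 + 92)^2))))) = 87326395276428 / 14365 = 6079108616.53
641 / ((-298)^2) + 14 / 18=627397 / 799236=0.78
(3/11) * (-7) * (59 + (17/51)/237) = -112.64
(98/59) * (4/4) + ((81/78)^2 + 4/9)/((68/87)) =1727471/478608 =3.61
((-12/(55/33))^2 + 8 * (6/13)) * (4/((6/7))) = 84224/325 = 259.15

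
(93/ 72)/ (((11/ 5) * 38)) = 155/ 10032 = 0.02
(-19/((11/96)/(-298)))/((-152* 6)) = -596/11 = -54.18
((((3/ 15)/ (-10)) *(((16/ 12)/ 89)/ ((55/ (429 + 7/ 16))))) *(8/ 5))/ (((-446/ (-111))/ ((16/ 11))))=-2033816/ 1500929375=-0.00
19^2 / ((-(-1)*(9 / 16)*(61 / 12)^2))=92416 / 3721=24.84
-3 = -3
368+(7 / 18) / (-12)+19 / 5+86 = 494389 / 1080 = 457.77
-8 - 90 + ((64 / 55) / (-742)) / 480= -29995351 / 306075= -98.00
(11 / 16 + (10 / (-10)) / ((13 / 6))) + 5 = 1087 / 208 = 5.23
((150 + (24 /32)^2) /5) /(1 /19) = 45771 /80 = 572.14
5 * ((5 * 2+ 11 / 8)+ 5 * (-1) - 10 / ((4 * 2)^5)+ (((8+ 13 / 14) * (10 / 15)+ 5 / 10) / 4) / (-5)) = 10411507 / 344064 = 30.26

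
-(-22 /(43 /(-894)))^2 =-386830224 /1849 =-209210.51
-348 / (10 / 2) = -348 / 5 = -69.60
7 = 7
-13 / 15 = -0.87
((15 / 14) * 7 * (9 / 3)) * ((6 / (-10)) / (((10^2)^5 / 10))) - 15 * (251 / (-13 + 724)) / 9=-2510000057591 / 4266000000000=-0.59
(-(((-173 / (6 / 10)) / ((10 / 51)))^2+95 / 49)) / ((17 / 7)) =-890388.55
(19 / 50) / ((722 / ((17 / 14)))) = 17 / 26600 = 0.00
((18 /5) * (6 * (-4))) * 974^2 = -409828032 /5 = -81965606.40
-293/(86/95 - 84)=27835/7894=3.53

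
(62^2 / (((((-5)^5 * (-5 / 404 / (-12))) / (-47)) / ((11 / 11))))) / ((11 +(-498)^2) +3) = 437939232 / 1937640625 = 0.23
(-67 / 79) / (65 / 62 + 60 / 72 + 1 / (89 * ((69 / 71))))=-4251619 / 9491218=-0.45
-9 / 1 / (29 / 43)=-387 / 29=-13.34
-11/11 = -1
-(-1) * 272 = 272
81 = 81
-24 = -24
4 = 4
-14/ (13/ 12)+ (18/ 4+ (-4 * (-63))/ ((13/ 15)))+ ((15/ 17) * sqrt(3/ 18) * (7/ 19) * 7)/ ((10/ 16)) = 196 * sqrt(6)/ 323+ 7341/ 26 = 283.83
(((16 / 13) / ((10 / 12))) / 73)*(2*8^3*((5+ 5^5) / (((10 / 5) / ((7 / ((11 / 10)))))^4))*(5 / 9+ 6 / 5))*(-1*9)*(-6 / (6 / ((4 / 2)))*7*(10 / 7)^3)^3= 4861526016000000000000 / 680821141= 7140680162868.21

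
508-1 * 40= 468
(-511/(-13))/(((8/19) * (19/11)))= 5621/104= 54.05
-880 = -880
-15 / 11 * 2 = -30 / 11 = -2.73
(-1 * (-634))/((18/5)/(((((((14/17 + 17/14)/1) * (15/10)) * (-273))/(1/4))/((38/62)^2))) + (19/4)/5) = 76829451400/115073899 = 667.65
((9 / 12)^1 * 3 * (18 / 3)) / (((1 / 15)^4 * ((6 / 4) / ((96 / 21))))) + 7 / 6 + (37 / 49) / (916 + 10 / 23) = 2082858.31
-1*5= -5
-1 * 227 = -227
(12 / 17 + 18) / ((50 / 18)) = 2862 / 425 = 6.73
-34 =-34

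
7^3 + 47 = 390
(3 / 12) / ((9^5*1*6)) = 1 / 1417176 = 0.00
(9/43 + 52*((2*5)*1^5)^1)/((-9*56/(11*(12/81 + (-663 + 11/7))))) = 15376472969/2048004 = 7508.03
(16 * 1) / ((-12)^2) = 1 / 9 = 0.11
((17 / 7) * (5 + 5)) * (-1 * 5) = -850 / 7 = -121.43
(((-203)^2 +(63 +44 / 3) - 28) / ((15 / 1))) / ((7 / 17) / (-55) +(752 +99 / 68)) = 92584448 / 25361073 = 3.65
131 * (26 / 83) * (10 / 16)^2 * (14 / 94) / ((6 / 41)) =16.31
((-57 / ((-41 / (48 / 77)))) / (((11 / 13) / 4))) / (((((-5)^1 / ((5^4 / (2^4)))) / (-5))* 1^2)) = 5557500 / 34727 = 160.03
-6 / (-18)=1 / 3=0.33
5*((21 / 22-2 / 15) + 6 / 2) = 1261 / 66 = 19.11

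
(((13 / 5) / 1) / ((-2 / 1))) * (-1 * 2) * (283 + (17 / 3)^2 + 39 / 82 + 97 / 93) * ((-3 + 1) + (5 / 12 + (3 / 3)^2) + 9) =1902236323 / 274536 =6928.91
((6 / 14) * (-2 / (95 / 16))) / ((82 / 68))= -3264 / 27265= -0.12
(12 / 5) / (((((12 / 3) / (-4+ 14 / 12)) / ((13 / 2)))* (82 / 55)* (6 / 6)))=-2431 / 328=-7.41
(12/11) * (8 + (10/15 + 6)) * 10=160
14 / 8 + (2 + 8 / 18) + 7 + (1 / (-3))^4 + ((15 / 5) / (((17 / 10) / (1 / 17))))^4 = 25329237708271 / 2260145410884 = 11.21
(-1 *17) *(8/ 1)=-136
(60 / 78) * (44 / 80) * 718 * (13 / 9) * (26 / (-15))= -102674 / 135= -760.55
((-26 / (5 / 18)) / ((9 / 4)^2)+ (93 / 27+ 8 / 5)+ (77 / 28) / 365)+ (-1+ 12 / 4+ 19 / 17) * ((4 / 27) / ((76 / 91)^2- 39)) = -2858672665933 / 212557015620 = -13.45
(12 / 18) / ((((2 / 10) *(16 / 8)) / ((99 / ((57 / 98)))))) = 5390 / 19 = 283.68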